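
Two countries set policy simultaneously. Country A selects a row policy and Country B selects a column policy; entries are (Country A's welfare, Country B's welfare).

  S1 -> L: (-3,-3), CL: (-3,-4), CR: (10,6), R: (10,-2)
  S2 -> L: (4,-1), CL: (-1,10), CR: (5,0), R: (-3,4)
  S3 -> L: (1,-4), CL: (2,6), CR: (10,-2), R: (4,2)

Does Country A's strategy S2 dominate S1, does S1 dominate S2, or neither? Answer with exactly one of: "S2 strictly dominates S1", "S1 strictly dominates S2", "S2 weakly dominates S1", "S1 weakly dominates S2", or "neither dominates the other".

S2's payoffs vs S1's, by Country B's action — L: 4>-3, CL: -1>-3, CR: 5<10, R: -3<10.
S2 does better at L, CL but worse at CR, R; neither strategy dominates the other.

neither dominates the other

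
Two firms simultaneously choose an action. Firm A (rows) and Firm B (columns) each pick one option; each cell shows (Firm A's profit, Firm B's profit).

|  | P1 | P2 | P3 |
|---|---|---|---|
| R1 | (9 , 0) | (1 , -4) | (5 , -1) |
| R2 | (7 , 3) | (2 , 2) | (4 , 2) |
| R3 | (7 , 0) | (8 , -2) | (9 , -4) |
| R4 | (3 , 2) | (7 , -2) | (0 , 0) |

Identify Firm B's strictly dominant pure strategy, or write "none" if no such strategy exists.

P1

P1 vs P2: R1: 0>-4, R2: 3>2, R3: 0>-2, R4: 2>-2.
P1 vs P3: R1: 0>-1, R2: 3>2, R3: 0>-4, R4: 2>0.
P1 strictly beats every other strategy against every opponent action, so it is strictly dominant.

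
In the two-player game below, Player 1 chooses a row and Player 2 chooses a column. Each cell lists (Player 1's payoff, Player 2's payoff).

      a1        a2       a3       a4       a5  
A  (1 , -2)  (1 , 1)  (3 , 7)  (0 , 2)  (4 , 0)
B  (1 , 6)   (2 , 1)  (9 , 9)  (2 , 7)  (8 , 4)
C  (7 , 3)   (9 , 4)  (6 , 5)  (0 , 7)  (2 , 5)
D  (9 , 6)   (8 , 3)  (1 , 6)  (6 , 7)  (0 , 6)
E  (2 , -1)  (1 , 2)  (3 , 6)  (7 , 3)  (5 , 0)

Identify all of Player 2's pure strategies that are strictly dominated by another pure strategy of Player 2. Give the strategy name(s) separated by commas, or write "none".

a1: dominated, since a4 does at least as well everywhere (A: 2>-2, B: 7>6, C: 7>3, D: 7>6, E: 3>-1).
a3 strictly dominates a2 — A: 7>1, B: 9>1, C: 5>4, D: 6>3, E: 6>2.
a3: no other strategy beats it everywhere (a1 at A (7>-2); a2 at A (7>1); a4 at A (7>2); a5 at A (7>0)).
a4: no other strategy beats it everywhere (a1 at A (2>-2); a2 at A (2>1); a3 at C (7>5); a5 at A (2>0)).
a4 strictly dominates a5 — A: 2>0, B: 7>4, C: 7>5, D: 7>6, E: 3>0.

a1, a2, a5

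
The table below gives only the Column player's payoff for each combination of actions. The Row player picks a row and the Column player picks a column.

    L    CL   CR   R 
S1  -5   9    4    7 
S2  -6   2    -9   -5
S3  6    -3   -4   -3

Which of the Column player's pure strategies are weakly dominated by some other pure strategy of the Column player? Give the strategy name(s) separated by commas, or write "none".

CR, R

Nothing dominates L: CL at S3 (6>-3); CR at S2 (-6>-9); R at S3 (6>-3).
CL: no other strategy beats it everywhere (L at S1 (9>-5); CR at S1 (9>4); R at S1 (9>7)).
CR is weakly dominated by CL (S1: 9>4, S2: 2>-9, S3: -3>-4).
R is weakly dominated by CL (S1: 9>7, S2: 2>-5, S3: -3=-3).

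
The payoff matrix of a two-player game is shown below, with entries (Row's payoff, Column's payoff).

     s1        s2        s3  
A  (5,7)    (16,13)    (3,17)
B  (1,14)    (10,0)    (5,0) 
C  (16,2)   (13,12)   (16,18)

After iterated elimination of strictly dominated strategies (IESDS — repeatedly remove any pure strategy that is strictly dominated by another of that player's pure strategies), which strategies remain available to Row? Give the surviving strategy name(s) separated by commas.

For Row, C strictly dominates B on the remaining columns (s1: 16>1, s2: 13>10, s3: 16>5); eliminate B.
For Column, s2 strictly dominates s1 on the remaining rows (A: 13>7, C: 12>2); eliminate s1.
For Column, s3 strictly dominates s2 on the remaining rows (A: 17>13, C: 18>12); eliminate s2.
For Row, C strictly dominates A on the remaining columns (s3: 16>3); eliminate A.
Among the remaining strategies, none is strictly dominated by another pure strategy of the same player, so the elimination stops.
Surviving strategies — Row: {C}; Column: {s3}.

C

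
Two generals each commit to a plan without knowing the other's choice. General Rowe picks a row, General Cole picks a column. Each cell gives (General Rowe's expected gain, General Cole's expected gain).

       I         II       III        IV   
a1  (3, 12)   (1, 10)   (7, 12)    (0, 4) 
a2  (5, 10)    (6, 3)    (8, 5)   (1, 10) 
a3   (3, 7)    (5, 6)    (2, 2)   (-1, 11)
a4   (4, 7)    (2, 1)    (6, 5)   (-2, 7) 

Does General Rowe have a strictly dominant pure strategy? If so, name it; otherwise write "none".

a2 vs a1: I: 5>3, II: 6>1, III: 8>7, IV: 1>0.
a2 vs a3: I: 5>3, II: 6>5, III: 8>2, IV: 1>-1.
a2 vs a4: I: 5>4, II: 6>2, III: 8>6, IV: 1>-2.
a2 strictly beats every other strategy against every opponent action, so it is strictly dominant.

a2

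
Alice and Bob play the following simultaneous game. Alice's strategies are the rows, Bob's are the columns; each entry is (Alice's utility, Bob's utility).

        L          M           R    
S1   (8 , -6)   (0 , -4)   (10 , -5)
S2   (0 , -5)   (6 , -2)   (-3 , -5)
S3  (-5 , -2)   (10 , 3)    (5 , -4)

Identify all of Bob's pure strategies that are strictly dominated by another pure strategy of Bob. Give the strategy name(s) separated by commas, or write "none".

L is strictly dominated by M (S1: -4>-6, S2: -2>-5, S3: 3>-2).
M is not dominated — it holds its own against L at S1 (-4>-6); R at S1 (-4>-5).
R: dominated, since M does at least as well everywhere (S1: -4>-5, S2: -2>-5, S3: 3>-4).

L, R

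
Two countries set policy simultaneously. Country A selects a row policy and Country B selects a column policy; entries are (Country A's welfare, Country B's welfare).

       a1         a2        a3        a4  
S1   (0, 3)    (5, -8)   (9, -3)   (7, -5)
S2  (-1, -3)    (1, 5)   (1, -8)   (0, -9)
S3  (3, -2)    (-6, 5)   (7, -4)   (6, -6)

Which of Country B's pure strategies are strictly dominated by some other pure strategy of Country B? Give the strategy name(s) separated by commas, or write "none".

a1 is not dominated — it holds its own against a2 at S1 (3>-8); a3 at S1 (3>-3); a4 at S1 (3>-5).
Nothing dominates a2: a1 at S2 (5>-3); a3 at S2 (5>-8); a4 at S2 (5>-9).
a3: dominated, since a1 does at least as well everywhere (S1: 3>-3, S2: -3>-8, S3: -2>-4).
a4: dominated, since a1 does at least as well everywhere (S1: 3>-5, S2: -3>-9, S3: -2>-6).

a3, a4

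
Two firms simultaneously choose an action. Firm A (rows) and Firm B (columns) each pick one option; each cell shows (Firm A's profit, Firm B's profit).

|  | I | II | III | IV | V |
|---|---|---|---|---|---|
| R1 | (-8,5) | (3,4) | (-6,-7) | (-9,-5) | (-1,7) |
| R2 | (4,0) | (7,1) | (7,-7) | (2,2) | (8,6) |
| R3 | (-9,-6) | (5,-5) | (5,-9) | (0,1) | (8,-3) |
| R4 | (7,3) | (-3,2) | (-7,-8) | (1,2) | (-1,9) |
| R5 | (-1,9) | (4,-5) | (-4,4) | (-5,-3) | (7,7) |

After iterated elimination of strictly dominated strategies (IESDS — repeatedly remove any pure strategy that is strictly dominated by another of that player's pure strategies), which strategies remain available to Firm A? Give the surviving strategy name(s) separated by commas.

For Firm A, R2 strictly dominates R1 on the remaining columns (I: 4>-8, II: 7>3, III: 7>-6, IV: 2>-9, V: 8>-1); eliminate R1.
Row R5 is eliminated: R2 beats it against every remaining column (I: 4>-1, II: 7>4, III: 7>-4, IV: 2>-5, V: 8>7).
Column I is eliminated: V beats it against every remaining row (R2: 6>0, R3: -3>-6, R4: 9>3).
For Firm A, R2 strictly dominates R4 on the remaining columns (II: 7>-3, III: 7>-7, IV: 2>1, V: 8>-1); eliminate R4.
Column II is eliminated: IV beats it against every remaining row (R2: 2>1, R3: 1>-5).
For Firm B, IV strictly dominates III on the remaining rows (R2: 2>-7, R3: 1>-9); eliminate III.
Among the remaining strategies, none is strictly dominated by another pure strategy of the same player, so the elimination stops.
Surviving strategies — Firm A: {R2, R3}; Firm B: {IV, V}.

R2, R3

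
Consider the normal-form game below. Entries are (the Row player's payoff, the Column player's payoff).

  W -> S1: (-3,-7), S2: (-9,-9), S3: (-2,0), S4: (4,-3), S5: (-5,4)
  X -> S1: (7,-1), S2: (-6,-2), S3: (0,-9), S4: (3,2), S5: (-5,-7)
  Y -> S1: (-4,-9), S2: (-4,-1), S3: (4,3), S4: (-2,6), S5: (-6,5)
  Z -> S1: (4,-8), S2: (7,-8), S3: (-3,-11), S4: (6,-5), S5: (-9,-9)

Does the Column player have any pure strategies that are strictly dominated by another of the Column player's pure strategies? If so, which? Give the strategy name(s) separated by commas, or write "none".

S4 strictly dominates S1 — W: -3>-7, X: 2>-1, Y: 6>-9, Z: -5>-8.
S2: dominated, since S4 does at least as well everywhere (W: -3>-9, X: 2>-2, Y: 6>-1, Z: -5>-8).
S3: dominated, since S5 does at least as well everywhere (W: 4>0, X: -7>-9, Y: 5>3, Z: -9>-11).
S4 is not dominated — it holds its own against S1 at W (-3>-7); S2 at W (-3>-9); S3 at X (2>-9); S5 at X (2>-7).
S5 is not dominated — it holds its own against S1 at W (4>-7); S2 at W (4>-9); S3 at W (4>0); S4 at W (4>-3).

S1, S2, S3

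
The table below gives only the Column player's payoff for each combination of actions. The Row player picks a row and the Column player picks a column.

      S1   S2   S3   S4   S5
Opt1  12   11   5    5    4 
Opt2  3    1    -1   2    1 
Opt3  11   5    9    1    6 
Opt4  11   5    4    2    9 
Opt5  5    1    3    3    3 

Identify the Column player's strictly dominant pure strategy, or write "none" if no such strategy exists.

S1 vs S2: Opt1: 12>11, Opt2: 3>1, Opt3: 11>5, Opt4: 11>5, Opt5: 5>1.
S1 vs S3: Opt1: 12>5, Opt2: 3>-1, Opt3: 11>9, Opt4: 11>4, Opt5: 5>3.
S1 vs S4: Opt1: 12>5, Opt2: 3>2, Opt3: 11>1, Opt4: 11>2, Opt5: 5>3.
S1 vs S5: Opt1: 12>4, Opt2: 3>1, Opt3: 11>6, Opt4: 11>9, Opt5: 5>3.
S1 strictly beats every other strategy against every opponent action, so it is strictly dominant.

S1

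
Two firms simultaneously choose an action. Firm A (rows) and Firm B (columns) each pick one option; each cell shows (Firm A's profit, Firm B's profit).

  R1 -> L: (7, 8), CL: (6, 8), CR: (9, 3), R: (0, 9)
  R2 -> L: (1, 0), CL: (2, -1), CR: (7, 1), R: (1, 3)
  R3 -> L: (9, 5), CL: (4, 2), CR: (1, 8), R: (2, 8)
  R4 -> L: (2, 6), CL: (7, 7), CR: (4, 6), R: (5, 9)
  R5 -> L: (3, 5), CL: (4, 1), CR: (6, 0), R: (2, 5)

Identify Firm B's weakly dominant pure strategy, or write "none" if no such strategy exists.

R

R vs L: R1: 9>8, R2: 3>0, R3: 8>5, R4: 9>6, R5: 5=5.
R vs CL: R1: 9>8, R2: 3>-1, R3: 8>2, R4: 9>7, R5: 5>1.
R vs CR: R1: 9>3, R2: 3>1, R3: 8=8, R4: 9>6, R5: 5>0.
R is at least as good as every other strategy against every opponent action, so it is weakly dominant.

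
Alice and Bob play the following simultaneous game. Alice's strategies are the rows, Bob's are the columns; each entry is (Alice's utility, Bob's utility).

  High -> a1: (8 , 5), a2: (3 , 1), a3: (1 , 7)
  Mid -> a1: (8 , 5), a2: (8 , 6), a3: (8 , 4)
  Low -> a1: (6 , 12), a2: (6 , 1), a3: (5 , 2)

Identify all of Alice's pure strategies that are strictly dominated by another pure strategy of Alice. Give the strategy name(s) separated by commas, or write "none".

High is not dominated — it holds its own against Mid at a1 (8=8); Low at a1 (8>6).
Nothing dominates Mid: High at a1 (8=8); Low at a1 (8>6).
Low: dominated, since Mid does at least as well everywhere (a1: 8>6, a2: 8>6, a3: 8>5).

Low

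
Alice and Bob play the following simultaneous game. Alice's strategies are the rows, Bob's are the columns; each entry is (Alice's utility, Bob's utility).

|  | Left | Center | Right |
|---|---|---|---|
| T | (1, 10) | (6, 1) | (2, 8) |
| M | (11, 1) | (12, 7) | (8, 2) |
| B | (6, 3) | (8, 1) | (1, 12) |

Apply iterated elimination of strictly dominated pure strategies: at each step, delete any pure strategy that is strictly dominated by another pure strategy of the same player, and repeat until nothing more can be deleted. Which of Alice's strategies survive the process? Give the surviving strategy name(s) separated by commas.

Alice's strategy T is strictly dominated by M (Left: 11>1, Center: 12>6, Right: 8>2) and is removed.
Row B is eliminated: M beats it against every remaining column (Left: 11>6, Center: 12>8, Right: 8>1).
Bob's strategy Left is strictly dominated by Center (M: 7>1) and is removed.
For Bob, Center strictly dominates Right on the remaining rows (M: 7>2); eliminate Right.
Among the remaining strategies, none is strictly dominated by another pure strategy of the same player, so the elimination stops.
Surviving strategies — Alice: {M}; Bob: {Center}.

M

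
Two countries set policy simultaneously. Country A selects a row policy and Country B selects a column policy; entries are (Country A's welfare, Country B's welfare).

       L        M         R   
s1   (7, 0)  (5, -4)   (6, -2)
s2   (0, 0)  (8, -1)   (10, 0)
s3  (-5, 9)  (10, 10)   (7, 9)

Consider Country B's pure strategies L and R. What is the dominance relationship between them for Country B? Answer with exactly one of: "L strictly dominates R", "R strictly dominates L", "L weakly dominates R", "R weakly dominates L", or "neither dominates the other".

L weakly dominates R

L's payoffs vs R's, by Country A's action — s1: 0>-2, s2: 0=0, s3: 9=9.
L is at least as good everywhere and strictly better somewhere (tied only at s2, s3), so L weakly but not strictly dominates R.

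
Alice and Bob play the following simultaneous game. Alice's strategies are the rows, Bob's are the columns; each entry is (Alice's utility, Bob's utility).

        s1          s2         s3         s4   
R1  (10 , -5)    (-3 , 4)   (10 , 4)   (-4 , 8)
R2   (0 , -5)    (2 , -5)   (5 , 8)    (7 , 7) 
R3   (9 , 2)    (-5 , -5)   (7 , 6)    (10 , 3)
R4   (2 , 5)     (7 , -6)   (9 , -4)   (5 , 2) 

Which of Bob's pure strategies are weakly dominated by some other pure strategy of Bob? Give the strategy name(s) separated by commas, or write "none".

Nothing dominates s1: s2 at R3 (2>-5); s3 at R4 (5>-4); s4 at R4 (5>2).
s3 weakly dominates s2 — R1: 4=4, R2: 8>-5, R3: 6>-5, R4: -4>-6.
Nothing dominates s3: s1 at R1 (4>-5); s2 at R2 (8>-5); s4 at R2 (8>7).
Nothing dominates s4: s1 at R1 (8>-5); s2 at R1 (8>4); s3 at R1 (8>4).

s2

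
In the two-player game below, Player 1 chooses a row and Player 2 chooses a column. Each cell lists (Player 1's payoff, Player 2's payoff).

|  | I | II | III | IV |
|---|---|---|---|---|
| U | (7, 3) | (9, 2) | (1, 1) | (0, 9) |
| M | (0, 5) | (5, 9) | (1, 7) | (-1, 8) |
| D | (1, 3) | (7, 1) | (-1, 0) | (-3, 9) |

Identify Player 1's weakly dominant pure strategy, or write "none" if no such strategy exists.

U vs M: I: 7>0, II: 9>5, III: 1=1, IV: 0>-1.
U vs D: I: 7>1, II: 9>7, III: 1>-1, IV: 0>-3.
U is at least as good as every other strategy against every opponent action, so it is weakly dominant.

U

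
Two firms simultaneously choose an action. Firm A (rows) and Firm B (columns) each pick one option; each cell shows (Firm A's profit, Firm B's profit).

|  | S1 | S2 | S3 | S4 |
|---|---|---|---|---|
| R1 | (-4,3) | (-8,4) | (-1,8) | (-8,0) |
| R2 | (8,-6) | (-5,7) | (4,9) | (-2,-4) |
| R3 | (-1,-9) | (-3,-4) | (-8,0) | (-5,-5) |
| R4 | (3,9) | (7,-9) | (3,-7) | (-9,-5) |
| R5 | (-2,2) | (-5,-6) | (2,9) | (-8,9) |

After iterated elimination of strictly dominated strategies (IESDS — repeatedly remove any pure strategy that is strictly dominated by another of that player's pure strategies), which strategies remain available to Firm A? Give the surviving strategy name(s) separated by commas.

For Firm A, R2 strictly dominates R1 on the remaining columns (S1: 8>-4, S2: -5>-8, S3: 4>-1, S4: -2>-8); eliminate R1.
For Firm B, S3 strictly dominates S2 on the remaining rows (R2: 9>7, R3: 0>-4, R4: -7>-9, R5: 9>-6); eliminate S2.
Firm A's strategy R3 is strictly dominated by R2 (S1: 8>-1, S3: 4>-8, S4: -2>-5) and is removed.
For Firm A, R2 strictly dominates R4 on the remaining columns (S1: 8>3, S3: 4>3, S4: -2>-9); eliminate R4.
Firm A's strategy R5 is strictly dominated by R2 (S1: 8>-2, S3: 4>2, S4: -2>-8) and is removed.
Firm B's strategy S1 is strictly dominated by S3 (R2: 9>-6) and is removed.
Firm B's strategy S4 is strictly dominated by S3 (R2: 9>-4) and is removed.
Among the remaining strategies, none is strictly dominated by another pure strategy of the same player, so the elimination stops.
Surviving strategies — Firm A: {R2}; Firm B: {S3}.

R2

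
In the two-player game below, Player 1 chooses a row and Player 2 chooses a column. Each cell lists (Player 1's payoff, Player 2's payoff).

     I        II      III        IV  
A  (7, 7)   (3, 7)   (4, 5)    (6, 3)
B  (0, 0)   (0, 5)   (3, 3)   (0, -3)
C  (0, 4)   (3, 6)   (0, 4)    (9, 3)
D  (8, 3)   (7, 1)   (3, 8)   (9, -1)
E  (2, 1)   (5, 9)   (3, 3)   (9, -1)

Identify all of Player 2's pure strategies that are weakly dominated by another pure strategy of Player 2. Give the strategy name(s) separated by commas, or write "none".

IV

Nothing dominates I: II at D (3>1); III at A (7>5); IV at A (7>3).
II is not dominated — it holds its own against I at B (5>0); III at A (7>5); IV at A (7>3).
Nothing dominates III: I at B (3>0); II at D (8>1); IV at A (5>3).
IV is weakly dominated by I (A: 7>3, B: 0>-3, C: 4>3, D: 3>-1, E: 1>-1).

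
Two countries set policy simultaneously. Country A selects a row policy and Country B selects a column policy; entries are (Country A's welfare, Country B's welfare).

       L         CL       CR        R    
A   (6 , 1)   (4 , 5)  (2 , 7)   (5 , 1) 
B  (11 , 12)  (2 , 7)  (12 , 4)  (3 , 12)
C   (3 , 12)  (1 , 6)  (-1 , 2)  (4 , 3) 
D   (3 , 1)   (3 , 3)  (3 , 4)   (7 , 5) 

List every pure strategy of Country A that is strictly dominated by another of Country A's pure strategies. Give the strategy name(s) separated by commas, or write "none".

Nothing dominates A: B at CL (4>2); C at L (6>3); D at L (6>3).
B: no other strategy beats it everywhere (A at L (11>6); C at L (11>3); D at L (11>3)).
A strictly dominates C — L: 6>3, CL: 4>1, CR: 2>-1, R: 5>4.
D is not dominated — it holds its own against A at CR (3>2); B at CL (3>2); C at L (3=3).

C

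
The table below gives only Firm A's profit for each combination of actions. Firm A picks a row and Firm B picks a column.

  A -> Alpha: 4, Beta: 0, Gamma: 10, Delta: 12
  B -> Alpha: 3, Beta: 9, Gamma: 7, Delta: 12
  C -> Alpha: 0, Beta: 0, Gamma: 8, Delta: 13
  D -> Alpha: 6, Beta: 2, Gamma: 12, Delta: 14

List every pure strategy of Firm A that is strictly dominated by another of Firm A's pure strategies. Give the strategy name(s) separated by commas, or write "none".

A is strictly dominated by D (Alpha: 6>4, Beta: 2>0, Gamma: 12>10, Delta: 14>12).
Nothing dominates B: A at Beta (9>0); C at Alpha (3>0); D at Beta (9>2).
C is strictly dominated by D (Alpha: 6>0, Beta: 2>0, Gamma: 12>8, Delta: 14>13).
D is not dominated — it holds its own against A at Alpha (6>4); B at Alpha (6>3); C at Alpha (6>0).

A, C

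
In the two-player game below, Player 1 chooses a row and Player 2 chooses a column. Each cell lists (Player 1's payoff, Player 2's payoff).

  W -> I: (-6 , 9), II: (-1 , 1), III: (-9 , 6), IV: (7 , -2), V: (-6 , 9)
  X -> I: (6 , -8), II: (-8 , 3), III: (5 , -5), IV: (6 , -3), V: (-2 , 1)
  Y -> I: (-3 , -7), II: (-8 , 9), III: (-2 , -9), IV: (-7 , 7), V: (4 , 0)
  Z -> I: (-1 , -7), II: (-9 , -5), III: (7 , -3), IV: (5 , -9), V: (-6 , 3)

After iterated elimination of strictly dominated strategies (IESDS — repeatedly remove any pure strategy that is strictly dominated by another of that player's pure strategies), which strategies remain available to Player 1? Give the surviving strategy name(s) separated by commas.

W, X, Y

Column III is eliminated: V beats it against every remaining row (W: 9>6, X: 1>-5, Y: 0>-9, Z: 3>-3).
Row Z is eliminated: X beats it against every remaining column (I: 6>-1, II: -8>-9, IV: 6>5, V: -2>-6).
For Player 2, II strictly dominates IV on the remaining rows (W: 1>-2, X: 3>-3, Y: 9>7); eliminate IV.
Among the remaining strategies, none is strictly dominated by another pure strategy of the same player, so the elimination stops.
Surviving strategies — Player 1: {W, X, Y}; Player 2: {I, II, V}.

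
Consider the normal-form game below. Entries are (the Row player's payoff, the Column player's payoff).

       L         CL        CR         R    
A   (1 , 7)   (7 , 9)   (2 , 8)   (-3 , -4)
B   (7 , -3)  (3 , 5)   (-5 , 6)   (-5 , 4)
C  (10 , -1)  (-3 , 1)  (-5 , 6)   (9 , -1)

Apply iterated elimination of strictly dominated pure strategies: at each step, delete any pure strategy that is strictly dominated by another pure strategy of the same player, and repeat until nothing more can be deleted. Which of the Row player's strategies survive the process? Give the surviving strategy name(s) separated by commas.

The Column player's strategy L is strictly dominated by CL (A: 9>7, B: 5>-3, C: 1>-1) and is removed.
For the Row player, A strictly dominates B on the remaining columns (CL: 7>3, CR: 2>-5, R: -3>-5); eliminate B.
Column R is eliminated: CL beats it against every remaining row (A: 9>-4, C: 1>-1).
The Row player's strategy C is strictly dominated by A (CL: 7>-3, CR: 2>-5) and is removed.
The Column player's strategy CR is strictly dominated by CL (A: 9>8) and is removed.
Among the remaining strategies, none is strictly dominated by another pure strategy of the same player, so the elimination stops.
Surviving strategies — the Row player: {A}; the Column player: {CL}.

A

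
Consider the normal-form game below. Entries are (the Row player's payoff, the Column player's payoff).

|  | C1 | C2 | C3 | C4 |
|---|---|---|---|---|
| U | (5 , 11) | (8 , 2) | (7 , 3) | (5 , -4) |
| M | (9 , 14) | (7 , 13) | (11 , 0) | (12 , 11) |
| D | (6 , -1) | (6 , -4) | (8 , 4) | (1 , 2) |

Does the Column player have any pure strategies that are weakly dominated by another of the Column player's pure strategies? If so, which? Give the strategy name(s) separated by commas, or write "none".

C2

Nothing dominates C1: C2 at U (11>2); C3 at U (11>3); C4 at U (11>-4).
C1 weakly dominates C2 — U: 11>2, M: 14>13, D: -1>-4.
C3 is not dominated — it holds its own against C1 at D (4>-1); C2 at U (3>2); C4 at U (3>-4).
Nothing dominates C4: C1 at D (2>-1); C2 at D (2>-4); C3 at M (11>0).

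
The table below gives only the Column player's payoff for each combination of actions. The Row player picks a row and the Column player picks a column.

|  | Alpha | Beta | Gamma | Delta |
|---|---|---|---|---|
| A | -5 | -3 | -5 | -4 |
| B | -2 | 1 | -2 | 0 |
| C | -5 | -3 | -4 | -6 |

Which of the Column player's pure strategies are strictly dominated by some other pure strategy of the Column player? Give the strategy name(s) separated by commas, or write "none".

Alpha, Gamma, Delta

Beta strictly dominates Alpha — A: -3>-5, B: 1>-2, C: -3>-5.
Beta is not dominated — it holds its own against Alpha at A (-3>-5); Gamma at A (-3>-5); Delta at A (-3>-4).
Beta strictly dominates Gamma — A: -3>-5, B: 1>-2, C: -3>-4.
Delta: dominated, since Beta does at least as well everywhere (A: -3>-4, B: 1>0, C: -3>-6).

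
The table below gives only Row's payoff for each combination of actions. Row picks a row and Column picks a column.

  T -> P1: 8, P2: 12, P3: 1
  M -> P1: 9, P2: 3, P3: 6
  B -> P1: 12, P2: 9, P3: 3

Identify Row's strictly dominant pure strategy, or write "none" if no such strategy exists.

none

T fails to dominate M at P1 (8<9).
M fails to dominate T at P2 (3<12).
B fails to dominate T at P2 (9<12).
No single strategy dominates all the others.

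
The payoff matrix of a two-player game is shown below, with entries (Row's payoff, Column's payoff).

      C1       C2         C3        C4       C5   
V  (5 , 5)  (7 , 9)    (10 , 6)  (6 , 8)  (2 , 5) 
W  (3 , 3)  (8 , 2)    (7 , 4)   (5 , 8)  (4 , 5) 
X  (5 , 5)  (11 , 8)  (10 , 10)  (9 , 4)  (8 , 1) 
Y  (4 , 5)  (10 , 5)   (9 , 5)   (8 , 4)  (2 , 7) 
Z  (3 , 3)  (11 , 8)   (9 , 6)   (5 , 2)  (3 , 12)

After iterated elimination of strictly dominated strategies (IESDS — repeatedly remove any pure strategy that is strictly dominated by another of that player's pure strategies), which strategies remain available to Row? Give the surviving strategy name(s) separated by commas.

V, X, Z

Row's strategy W is strictly dominated by X (C1: 5>3, C2: 11>8, C3: 10>7, C4: 9>5, C5: 8>4) and is removed.
Row's strategy Y is strictly dominated by X (C1: 5>4, C2: 11>10, C3: 10>9, C4: 9>8, C5: 8>2) and is removed.
Column's strategy C1 is strictly dominated by C2 (V: 9>5, X: 8>5, Z: 8>3) and is removed.
Column C4 is eliminated: C2 beats it against every remaining row (V: 9>8, X: 8>4, Z: 8>2).
Among the remaining strategies, none is strictly dominated by another pure strategy of the same player, so the elimination stops.
Surviving strategies — Row: {V, X, Z}; Column: {C2, C3, C5}.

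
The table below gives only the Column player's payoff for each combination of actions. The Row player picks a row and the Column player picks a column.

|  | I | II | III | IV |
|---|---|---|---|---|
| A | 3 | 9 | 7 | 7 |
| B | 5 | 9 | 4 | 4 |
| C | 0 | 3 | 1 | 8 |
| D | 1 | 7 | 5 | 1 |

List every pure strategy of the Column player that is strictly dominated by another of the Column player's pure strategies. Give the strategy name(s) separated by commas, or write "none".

I, III

I is strictly dominated by II (A: 9>3, B: 9>5, C: 3>0, D: 7>1).
II: no other strategy beats it everywhere (I at A (9>3); III at A (9>7); IV at A (9>7)).
III: dominated, since II does at least as well everywhere (A: 9>7, B: 9>4, C: 3>1, D: 7>5).
IV: no other strategy beats it everywhere (I at A (7>3); II at C (8>3); III at A (7=7)).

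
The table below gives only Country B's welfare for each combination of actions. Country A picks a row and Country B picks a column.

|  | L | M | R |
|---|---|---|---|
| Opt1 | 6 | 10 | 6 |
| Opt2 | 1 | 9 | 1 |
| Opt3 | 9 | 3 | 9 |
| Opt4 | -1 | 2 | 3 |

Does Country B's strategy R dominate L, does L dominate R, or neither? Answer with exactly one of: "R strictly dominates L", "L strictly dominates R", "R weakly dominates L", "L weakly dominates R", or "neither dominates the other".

R's payoffs vs L's, by Country A's action — Opt1: 6=6, Opt2: 1=1, Opt3: 9=9, Opt4: 3>-1.
R is at least as good everywhere and strictly better somewhere (tied only at Opt1, Opt2, Opt3), so R weakly but not strictly dominates L.

R weakly dominates L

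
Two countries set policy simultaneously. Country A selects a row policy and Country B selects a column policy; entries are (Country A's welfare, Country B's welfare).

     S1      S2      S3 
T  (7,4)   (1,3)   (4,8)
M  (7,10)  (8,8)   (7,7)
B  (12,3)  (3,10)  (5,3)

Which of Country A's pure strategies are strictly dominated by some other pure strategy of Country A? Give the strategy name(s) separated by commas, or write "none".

T: dominated, since B does at least as well everywhere (S1: 12>7, S2: 3>1, S3: 5>4).
M is not dominated — it holds its own against T at S1 (7=7); B at S2 (8>3).
B: no other strategy beats it everywhere (T at S1 (12>7); M at S1 (12>7)).

T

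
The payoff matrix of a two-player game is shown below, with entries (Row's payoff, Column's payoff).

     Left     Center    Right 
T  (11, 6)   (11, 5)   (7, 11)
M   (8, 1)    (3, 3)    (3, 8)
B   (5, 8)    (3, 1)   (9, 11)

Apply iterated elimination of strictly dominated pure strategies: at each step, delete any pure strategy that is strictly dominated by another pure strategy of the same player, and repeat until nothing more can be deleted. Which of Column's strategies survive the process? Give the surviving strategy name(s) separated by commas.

Right

For Row, T strictly dominates M on the remaining columns (Left: 11>8, Center: 11>3, Right: 7>3); eliminate M.
Column's strategy Left is strictly dominated by Right (T: 11>6, B: 11>8) and is removed.
Column Center is eliminated: Right beats it against every remaining row (T: 11>5, B: 11>1).
For Row, B strictly dominates T on the remaining columns (Right: 9>7); eliminate T.
Among the remaining strategies, none is strictly dominated by another pure strategy of the same player, so the elimination stops.
Surviving strategies — Row: {B}; Column: {Right}.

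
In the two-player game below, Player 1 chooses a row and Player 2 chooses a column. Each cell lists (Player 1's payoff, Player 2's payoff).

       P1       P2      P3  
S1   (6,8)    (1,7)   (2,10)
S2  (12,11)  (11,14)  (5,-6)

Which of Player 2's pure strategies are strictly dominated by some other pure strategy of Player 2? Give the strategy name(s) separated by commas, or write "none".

P1 is not dominated — it holds its own against P2 at S1 (8>7); P3 at S2 (11>-6).
P2 is not dominated — it holds its own against P1 at S2 (14>11); P3 at S2 (14>-6).
P3: no other strategy beats it everywhere (P1 at S1 (10>8); P2 at S1 (10>7)).

none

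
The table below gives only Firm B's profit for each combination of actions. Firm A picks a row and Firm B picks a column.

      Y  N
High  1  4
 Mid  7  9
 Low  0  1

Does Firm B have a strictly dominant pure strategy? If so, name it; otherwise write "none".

N vs Y: High: 4>1, Mid: 9>7, Low: 1>0.
N strictly beats every other strategy against every opponent action, so it is strictly dominant.

N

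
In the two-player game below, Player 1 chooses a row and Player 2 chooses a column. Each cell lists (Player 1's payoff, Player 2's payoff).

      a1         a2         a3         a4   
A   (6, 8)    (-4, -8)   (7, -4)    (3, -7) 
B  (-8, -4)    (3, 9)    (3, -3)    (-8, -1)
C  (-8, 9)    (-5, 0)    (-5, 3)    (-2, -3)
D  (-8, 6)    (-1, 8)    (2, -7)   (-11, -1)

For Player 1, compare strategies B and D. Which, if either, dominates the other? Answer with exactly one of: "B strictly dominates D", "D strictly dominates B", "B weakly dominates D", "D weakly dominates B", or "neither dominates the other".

Compare B to D across each choice by Player 2: a1: -8=-8, a2: 3>-1, a3: 3>2, a4: -8>-11.
B is at least as good everywhere and strictly better somewhere (tied only at a1), so B weakly but not strictly dominates D.

B weakly dominates D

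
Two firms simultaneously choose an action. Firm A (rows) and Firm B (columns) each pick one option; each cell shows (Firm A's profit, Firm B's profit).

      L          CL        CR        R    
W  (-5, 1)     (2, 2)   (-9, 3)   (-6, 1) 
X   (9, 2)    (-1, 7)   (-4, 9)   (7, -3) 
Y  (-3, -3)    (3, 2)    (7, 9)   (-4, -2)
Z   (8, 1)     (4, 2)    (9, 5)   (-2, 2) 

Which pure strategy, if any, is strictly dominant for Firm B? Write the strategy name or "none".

CR vs L: W: 3>1, X: 9>2, Y: 9>-3, Z: 5>1.
CR vs CL: W: 3>2, X: 9>7, Y: 9>2, Z: 5>2.
CR vs R: W: 3>1, X: 9>-3, Y: 9>-2, Z: 5>2.
CR strictly beats every other strategy against every opponent action, so it is strictly dominant.

CR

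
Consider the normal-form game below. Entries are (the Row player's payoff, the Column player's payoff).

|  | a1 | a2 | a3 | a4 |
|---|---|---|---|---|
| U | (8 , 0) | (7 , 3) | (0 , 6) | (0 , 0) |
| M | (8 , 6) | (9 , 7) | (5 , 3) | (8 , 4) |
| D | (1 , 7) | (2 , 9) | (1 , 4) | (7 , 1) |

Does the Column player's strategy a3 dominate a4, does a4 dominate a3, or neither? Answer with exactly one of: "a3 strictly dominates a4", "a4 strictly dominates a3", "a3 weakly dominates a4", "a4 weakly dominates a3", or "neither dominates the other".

neither dominates the other

a3's payoffs vs a4's, by the Row player's action — U: 6>0, M: 3<4, D: 4>1.
a3 does better at U, D but worse at M; neither strategy dominates the other.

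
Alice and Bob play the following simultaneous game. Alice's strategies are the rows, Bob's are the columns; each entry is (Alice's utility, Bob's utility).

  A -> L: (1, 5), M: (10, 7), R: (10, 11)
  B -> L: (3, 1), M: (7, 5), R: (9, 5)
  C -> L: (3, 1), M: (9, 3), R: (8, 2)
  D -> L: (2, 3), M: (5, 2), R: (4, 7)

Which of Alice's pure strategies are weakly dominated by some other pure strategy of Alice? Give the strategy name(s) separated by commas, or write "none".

D

A: no other strategy beats it everywhere (B at M (10>7); C at M (10>9); D at M (10>5)).
B is not dominated — it holds its own against A at L (3>1); C at R (9>8); D at L (3>2).
C: no other strategy beats it everywhere (A at L (3>1); B at M (9>7); D at L (3>2)).
D is weakly dominated by B (L: 3>2, M: 7>5, R: 9>4).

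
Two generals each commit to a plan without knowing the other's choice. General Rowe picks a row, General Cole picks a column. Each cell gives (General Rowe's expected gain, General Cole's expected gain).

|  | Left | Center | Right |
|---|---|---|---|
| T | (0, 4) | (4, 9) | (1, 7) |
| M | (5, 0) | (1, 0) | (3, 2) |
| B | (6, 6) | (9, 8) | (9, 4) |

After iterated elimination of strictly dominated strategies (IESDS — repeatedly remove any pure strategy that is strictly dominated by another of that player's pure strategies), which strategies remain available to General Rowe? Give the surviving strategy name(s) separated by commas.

Row T is eliminated: B beats it against every remaining column (Left: 6>0, Center: 9>4, Right: 9>1).
General Rowe's strategy M is strictly dominated by B (Left: 6>5, Center: 9>1, Right: 9>3) and is removed.
Column Left is eliminated: Center beats it against every remaining row (B: 8>6).
For General Cole, Center strictly dominates Right on the remaining rows (B: 8>4); eliminate Right.
Among the remaining strategies, none is strictly dominated by another pure strategy of the same player, so the elimination stops.
Surviving strategies — General Rowe: {B}; General Cole: {Center}.

B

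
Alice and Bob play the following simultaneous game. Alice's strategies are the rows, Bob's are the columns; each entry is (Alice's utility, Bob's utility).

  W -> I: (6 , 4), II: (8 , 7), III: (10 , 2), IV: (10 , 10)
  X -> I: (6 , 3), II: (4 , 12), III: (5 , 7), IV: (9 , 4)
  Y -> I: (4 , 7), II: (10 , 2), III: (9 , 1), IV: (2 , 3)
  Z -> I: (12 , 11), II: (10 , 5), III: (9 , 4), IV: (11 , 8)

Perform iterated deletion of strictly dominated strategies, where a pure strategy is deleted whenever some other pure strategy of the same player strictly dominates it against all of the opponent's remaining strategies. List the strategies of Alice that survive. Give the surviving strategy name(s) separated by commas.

Z

Row X is eliminated: Z beats it against every remaining column (I: 12>6, II: 10>4, III: 9>5, IV: 11>9).
For Bob, IV strictly dominates II on the remaining rows (W: 10>7, Y: 3>2, Z: 8>5); eliminate II.
Row Y is eliminated: W beats it against every remaining column (I: 6>4, III: 10>9, IV: 10>2).
Column III is eliminated: I beats it against every remaining row (W: 4>2, Z: 11>4).
Row W is eliminated: Z beats it against every remaining column (I: 12>6, IV: 11>10).
Bob's strategy IV is strictly dominated by I (Z: 11>8) and is removed.
Among the remaining strategies, none is strictly dominated by another pure strategy of the same player, so the elimination stops.
Surviving strategies — Alice: {Z}; Bob: {I}.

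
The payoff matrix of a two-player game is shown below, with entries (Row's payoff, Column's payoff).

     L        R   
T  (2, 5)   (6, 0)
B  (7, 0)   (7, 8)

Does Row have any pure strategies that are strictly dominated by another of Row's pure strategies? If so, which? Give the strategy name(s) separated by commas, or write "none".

T

T: dominated, since B does at least as well everywhere (L: 7>2, R: 7>6).
Nothing dominates B: T at L (7>2).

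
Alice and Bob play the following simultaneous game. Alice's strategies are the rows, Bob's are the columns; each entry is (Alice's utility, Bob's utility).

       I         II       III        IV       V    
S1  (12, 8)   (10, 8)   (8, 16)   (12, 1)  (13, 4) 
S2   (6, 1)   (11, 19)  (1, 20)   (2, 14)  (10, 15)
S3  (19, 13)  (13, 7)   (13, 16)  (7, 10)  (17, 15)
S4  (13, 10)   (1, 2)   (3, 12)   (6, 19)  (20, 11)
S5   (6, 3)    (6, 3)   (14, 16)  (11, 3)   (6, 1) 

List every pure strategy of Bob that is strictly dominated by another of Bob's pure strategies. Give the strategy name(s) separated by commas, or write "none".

I, II, V

III strictly dominates I — S1: 16>8, S2: 20>1, S3: 16>13, S4: 12>10, S5: 16>3.
II: dominated, since III does at least as well everywhere (S1: 16>8, S2: 20>19, S3: 16>7, S4: 12>2, S5: 16>3).
III is not dominated — it holds its own against I at S1 (16>8); II at S1 (16>8); IV at S1 (16>1); V at S1 (16>4).
IV: no other strategy beats it everywhere (I at S2 (14>1); II at S3 (10>7); III at S4 (19>12); V at S4 (19>11)).
V: dominated, since III does at least as well everywhere (S1: 16>4, S2: 20>15, S3: 16>15, S4: 12>11, S5: 16>1).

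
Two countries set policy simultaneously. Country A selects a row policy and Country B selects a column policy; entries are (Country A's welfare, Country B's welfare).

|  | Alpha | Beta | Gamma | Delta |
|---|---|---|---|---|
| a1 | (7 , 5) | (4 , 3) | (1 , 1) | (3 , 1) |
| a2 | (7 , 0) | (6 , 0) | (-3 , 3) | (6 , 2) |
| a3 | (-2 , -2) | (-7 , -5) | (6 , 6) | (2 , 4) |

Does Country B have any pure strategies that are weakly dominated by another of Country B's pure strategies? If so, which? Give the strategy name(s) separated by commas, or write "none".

Beta, Delta

Alpha: no other strategy beats it everywhere (Beta at a1 (5>3); Gamma at a1 (5>1); Delta at a1 (5>1)).
Alpha weakly dominates Beta — a1: 5>3, a2: 0=0, a3: -2>-5.
Nothing dominates Gamma: Alpha at a2 (3>0); Beta at a2 (3>0); Delta at a2 (3>2).
Delta is weakly dominated by Gamma (a1: 1=1, a2: 3>2, a3: 6>4).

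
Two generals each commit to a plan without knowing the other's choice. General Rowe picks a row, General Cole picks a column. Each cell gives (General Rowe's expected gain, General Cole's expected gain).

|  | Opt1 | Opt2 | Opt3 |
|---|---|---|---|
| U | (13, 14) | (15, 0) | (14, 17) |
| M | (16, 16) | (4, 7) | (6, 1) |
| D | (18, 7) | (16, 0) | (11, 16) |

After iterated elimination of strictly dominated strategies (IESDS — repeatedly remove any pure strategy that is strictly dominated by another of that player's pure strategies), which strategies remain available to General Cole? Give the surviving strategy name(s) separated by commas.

General Rowe's strategy M is strictly dominated by D (Opt1: 18>16, Opt2: 16>4, Opt3: 11>6) and is removed.
Column Opt1 is eliminated: Opt3 beats it against every remaining row (U: 17>14, D: 16>7).
General Cole's strategy Opt2 is strictly dominated by Opt3 (U: 17>0, D: 16>0) and is removed.
General Rowe's strategy D is strictly dominated by U (Opt3: 14>11) and is removed.
Among the remaining strategies, none is strictly dominated by another pure strategy of the same player, so the elimination stops.
Surviving strategies — General Rowe: {U}; General Cole: {Opt3}.

Opt3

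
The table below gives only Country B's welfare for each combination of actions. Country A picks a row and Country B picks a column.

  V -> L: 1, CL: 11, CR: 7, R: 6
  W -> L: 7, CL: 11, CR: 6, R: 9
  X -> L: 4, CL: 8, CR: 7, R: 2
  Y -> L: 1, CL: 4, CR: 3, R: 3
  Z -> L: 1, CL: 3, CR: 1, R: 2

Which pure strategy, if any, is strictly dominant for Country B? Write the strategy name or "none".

CL vs L: V: 11>1, W: 11>7, X: 8>4, Y: 4>1, Z: 3>1.
CL vs CR: V: 11>7, W: 11>6, X: 8>7, Y: 4>3, Z: 3>1.
CL vs R: V: 11>6, W: 11>9, X: 8>2, Y: 4>3, Z: 3>2.
CL strictly beats every other strategy against every opponent action, so it is strictly dominant.

CL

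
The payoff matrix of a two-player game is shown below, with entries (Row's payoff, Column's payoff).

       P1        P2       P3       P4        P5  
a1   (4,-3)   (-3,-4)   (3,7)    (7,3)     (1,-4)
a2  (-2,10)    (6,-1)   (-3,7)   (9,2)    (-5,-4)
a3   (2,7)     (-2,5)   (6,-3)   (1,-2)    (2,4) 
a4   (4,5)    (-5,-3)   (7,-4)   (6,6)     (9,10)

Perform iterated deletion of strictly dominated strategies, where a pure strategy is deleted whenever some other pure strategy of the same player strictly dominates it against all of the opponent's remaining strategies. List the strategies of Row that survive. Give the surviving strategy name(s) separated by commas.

For Column, P1 strictly dominates P2 on the remaining rows (a1: -3>-4, a2: 10>-1, a3: 7>5, a4: 5>-3); eliminate P2.
Row's strategy a3 is strictly dominated by a4 (P1: 4>2, P3: 7>6, P4: 6>1, P5: 9>2) and is removed.
Among the remaining strategies, none is strictly dominated by another pure strategy of the same player, so the elimination stops.
Surviving strategies — Row: {a1, a2, a4}; Column: {P1, P3, P4, P5}.

a1, a2, a4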